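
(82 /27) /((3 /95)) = 96.17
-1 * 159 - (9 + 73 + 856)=-1097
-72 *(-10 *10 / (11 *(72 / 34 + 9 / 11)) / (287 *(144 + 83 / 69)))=938400/175402633 = 0.01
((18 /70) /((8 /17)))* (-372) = -203.27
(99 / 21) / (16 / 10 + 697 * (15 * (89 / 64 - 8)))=-10560/154782691 = 0.00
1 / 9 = 0.11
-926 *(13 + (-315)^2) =-91894388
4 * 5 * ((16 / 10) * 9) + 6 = 294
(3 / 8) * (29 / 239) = 87/1912 = 0.05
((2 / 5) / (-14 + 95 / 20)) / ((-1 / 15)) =24/37 = 0.65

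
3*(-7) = -21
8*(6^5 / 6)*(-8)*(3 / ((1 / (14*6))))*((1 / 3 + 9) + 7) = -341397504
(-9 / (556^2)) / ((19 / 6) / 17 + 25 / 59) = -27081/567419128 = 0.00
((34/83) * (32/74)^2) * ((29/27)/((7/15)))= 1262080/7158501 = 0.18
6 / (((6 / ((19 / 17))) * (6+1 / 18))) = 342/1853 = 0.18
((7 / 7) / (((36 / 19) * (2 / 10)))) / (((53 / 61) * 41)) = 5795/78228 = 0.07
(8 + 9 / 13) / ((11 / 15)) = 1695/143 = 11.85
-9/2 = -4.50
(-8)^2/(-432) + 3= 77/27 = 2.85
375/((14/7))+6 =387/2 = 193.50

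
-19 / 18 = -1.06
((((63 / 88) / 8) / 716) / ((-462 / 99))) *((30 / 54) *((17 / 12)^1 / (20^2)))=-17/322600960 = 0.00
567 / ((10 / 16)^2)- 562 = 22238/25 = 889.52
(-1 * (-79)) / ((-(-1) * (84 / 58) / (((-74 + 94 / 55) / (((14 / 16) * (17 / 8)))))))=-41641216/19635 = -2120.76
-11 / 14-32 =-459/14 = -32.79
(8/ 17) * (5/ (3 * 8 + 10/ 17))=20/209 = 0.10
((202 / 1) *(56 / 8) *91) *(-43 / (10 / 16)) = -44263856/5 = -8852771.20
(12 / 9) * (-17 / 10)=-34/15 = -2.27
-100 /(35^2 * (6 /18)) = -12/49 = -0.24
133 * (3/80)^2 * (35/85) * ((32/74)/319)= 8379/80260400 = 0.00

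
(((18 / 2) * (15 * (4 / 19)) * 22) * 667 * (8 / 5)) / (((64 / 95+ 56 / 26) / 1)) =22891440/97 = 235994.23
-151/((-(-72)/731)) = -110381/72 = -1533.07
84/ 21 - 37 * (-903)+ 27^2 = 34144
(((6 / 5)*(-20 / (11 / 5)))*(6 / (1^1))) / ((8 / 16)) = -130.91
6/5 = 1.20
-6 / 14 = -3/7 = -0.43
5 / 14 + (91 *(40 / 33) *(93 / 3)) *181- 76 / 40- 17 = 714819983/1155 = 618891.76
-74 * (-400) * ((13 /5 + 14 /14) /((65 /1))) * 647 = 13788864/13 = 1060681.85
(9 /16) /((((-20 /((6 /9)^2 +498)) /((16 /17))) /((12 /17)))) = -13458/1445 = -9.31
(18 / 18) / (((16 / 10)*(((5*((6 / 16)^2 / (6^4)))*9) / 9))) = 1152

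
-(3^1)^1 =-3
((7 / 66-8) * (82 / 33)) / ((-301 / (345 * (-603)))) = -13557.00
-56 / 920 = -7/115 = -0.06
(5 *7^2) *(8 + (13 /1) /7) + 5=2420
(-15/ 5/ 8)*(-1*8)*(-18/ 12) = -9/2 = -4.50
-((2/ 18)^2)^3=-1/531441 = 0.00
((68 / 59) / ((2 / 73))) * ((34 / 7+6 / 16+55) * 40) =41858930/413 = 101353.34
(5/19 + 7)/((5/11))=1518/95 = 15.98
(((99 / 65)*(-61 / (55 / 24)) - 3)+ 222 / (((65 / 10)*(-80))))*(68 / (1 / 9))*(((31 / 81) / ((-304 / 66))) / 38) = 110450241/1877200 = 58.84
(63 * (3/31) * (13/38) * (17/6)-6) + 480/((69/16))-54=3100309/54188 = 57.21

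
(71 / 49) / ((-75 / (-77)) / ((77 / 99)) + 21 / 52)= 40612/46419 = 0.87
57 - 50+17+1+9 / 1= 34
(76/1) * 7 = 532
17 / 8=2.12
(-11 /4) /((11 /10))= -5/2 = -2.50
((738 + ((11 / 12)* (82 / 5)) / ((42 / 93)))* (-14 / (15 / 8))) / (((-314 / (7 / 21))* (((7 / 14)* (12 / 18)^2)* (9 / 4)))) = 1295764/105975 = 12.23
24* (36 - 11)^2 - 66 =14934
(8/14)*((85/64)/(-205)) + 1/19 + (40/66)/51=8929687/146838384 = 0.06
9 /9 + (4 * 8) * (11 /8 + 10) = 365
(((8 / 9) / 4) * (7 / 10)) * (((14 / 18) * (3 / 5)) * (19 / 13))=0.11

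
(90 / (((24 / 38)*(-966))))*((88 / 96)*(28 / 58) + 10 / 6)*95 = -3312175/112056 = -29.56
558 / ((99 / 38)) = 2356/11 = 214.18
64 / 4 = 16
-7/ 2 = -3.50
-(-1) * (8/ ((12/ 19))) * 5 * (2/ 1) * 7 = 2660/3 = 886.67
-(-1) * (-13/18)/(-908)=13/16344 = 0.00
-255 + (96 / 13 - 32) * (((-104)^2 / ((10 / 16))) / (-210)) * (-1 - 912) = -194488471/105 = -1852271.15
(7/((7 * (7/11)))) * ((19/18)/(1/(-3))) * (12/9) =-418/63 = -6.63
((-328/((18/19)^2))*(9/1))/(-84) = 14801/378 = 39.16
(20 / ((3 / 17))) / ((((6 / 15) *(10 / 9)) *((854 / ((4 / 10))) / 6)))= 306/427 = 0.72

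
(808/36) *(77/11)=157.11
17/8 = 2.12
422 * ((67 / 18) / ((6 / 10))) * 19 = 1343015/27 = 49741.30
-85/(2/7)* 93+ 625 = -54085/2 = -27042.50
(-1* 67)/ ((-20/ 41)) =2747/20 = 137.35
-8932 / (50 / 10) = -8932/5 = -1786.40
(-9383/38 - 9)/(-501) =9725/19038 = 0.51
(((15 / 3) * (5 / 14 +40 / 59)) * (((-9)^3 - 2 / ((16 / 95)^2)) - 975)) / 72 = -107890075/845824 = -127.56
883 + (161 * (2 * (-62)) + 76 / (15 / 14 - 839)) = -223840275/11731 = -19081.09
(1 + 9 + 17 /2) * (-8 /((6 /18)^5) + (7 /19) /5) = -6832901/190 = -35962.64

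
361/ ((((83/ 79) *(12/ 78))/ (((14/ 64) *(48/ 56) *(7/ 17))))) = 7785687/45152 = 172.43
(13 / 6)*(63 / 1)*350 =47775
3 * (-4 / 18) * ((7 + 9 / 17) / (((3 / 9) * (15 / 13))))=-3328/255 = -13.05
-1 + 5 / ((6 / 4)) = 7/3 = 2.33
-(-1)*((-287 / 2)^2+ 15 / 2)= 82399/4 = 20599.75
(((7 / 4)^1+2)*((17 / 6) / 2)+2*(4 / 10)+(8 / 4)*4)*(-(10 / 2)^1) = -1129/16 = -70.56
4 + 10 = 14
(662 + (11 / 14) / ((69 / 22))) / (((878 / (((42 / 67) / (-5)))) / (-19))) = 6077473/3382495 = 1.80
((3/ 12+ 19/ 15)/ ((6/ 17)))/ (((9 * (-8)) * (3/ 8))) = -1547/9720 = -0.16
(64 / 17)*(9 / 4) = 144/17 = 8.47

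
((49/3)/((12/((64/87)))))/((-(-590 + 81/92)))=72128/42437817 = 0.00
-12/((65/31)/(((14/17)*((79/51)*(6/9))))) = -274288/56355 = -4.87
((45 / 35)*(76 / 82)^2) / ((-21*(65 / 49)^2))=-212268/7102225 = -0.03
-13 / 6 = -2.17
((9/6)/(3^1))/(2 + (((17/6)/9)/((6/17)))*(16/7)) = 567/4580 = 0.12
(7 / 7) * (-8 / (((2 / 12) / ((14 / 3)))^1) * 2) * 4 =-1792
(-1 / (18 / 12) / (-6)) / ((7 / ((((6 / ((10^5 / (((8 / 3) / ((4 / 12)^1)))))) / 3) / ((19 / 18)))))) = 1/415625 = 0.00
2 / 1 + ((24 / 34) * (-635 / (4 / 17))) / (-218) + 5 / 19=11.00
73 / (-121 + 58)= -73/63 = -1.16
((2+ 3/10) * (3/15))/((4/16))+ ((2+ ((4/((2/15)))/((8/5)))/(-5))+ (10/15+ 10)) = 3227/300 = 10.76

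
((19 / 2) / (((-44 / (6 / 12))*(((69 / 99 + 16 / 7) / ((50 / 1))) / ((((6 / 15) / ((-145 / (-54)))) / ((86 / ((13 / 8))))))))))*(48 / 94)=-32319/12425108 = 0.00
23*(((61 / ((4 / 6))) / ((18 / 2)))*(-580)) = -406870/3 = -135623.33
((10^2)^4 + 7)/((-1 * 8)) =-100000007/8 = -12500000.88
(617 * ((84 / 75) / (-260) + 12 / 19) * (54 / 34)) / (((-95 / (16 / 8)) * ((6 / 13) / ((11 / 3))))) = -394331487/3835625 = -102.81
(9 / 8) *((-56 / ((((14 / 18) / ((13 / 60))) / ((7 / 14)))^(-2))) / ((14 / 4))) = -156800/169 = -927.81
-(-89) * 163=14507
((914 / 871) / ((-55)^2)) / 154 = 457/202877675 = 0.00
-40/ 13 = -3.08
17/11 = 1.55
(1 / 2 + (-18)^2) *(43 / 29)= 27907/58 = 481.16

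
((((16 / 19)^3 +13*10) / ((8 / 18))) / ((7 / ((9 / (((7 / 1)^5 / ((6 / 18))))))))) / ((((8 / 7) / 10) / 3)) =181392615/922233704 = 0.20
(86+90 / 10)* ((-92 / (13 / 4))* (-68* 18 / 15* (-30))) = -85582080/13 = -6583236.92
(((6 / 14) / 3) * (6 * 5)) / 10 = 3/7 = 0.43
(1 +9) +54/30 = 59/5 = 11.80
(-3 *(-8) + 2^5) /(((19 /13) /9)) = 6552/19 = 344.84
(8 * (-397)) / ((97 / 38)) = -120688/97 = -1244.21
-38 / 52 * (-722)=6859/13 = 527.62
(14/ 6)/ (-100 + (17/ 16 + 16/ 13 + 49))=-1456/30393 = -0.05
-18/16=-9/8 = -1.12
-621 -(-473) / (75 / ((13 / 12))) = -552751/900 = -614.17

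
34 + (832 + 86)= 952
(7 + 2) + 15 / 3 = 14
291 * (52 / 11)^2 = 786864/121 = 6503.01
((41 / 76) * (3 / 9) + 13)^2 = 173.71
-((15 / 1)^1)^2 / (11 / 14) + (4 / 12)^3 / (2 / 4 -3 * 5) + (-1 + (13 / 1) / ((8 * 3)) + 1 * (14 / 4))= -19522193/68904 = -283.32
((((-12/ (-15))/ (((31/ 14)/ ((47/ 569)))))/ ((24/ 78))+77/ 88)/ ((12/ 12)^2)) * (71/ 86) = 48691587/60678160 = 0.80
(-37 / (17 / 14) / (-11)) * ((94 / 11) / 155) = 48692/318835 = 0.15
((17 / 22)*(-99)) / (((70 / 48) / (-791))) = 207468/5 = 41493.60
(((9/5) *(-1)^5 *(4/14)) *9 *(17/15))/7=-918/1225 = -0.75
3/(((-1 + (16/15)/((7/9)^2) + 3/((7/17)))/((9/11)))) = 6615/21692 = 0.30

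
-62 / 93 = -2/3 = -0.67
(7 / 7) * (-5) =-5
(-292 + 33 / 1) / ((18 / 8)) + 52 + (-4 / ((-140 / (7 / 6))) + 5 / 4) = -11129/180 = -61.83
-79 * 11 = -869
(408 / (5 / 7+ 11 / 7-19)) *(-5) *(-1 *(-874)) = 4160240/39 = 106672.82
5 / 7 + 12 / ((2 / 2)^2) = 89/7 = 12.71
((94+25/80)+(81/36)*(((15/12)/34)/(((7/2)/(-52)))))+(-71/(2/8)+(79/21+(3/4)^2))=-532907/2856 = -186.59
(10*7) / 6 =35/3 = 11.67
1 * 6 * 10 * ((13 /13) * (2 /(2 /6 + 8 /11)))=792/7 = 113.14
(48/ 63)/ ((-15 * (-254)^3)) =2/645240645 = 0.00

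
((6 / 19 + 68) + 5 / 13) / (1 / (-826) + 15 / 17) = 238278698/3056131 = 77.97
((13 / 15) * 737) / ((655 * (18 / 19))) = 182039/176850 = 1.03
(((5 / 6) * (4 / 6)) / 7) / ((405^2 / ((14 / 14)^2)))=1/2066715 = 0.00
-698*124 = -86552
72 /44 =18/11 = 1.64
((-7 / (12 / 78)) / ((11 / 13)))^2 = 2891.51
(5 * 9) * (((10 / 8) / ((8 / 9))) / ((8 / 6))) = 6075/128 = 47.46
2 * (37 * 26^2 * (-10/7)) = -500240/7 = -71462.86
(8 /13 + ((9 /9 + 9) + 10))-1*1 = 255/13 = 19.62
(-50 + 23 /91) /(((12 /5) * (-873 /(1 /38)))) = 2515/4025112 = 0.00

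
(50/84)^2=625/1764 = 0.35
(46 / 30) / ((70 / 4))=0.09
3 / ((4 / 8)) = 6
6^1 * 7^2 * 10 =2940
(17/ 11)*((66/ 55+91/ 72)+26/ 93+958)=182272249/122760 = 1484.79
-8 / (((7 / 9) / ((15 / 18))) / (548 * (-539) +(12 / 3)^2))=17721360/7 = 2531622.86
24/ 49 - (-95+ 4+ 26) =65.49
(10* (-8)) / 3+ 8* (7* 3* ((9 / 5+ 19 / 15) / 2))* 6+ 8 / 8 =22799/15 = 1519.93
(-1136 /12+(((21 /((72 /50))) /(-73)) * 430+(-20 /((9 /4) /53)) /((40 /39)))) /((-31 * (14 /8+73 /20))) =3.82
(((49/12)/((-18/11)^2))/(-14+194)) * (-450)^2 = 741125/432 = 1715.57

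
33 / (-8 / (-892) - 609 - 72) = -7359/151861 = -0.05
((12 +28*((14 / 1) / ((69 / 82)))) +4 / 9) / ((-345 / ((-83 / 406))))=586976/2071035 = 0.28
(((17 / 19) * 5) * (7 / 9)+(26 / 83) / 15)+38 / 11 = 5429147/780615 = 6.95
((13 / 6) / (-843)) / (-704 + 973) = -13/1360602 = 0.00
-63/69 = -0.91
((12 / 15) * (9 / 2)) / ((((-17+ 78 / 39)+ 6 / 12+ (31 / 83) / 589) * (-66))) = 9462/2515205 = 0.00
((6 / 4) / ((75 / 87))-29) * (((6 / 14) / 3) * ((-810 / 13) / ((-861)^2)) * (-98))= -24534/764855 = -0.03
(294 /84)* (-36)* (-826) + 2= 104078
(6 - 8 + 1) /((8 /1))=-1/8 = -0.12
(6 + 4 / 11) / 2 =35/11 = 3.18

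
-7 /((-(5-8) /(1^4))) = -7/3 = -2.33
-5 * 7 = -35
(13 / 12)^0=1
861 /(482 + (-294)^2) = 861/86918 = 0.01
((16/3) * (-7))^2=12544/9 = 1393.78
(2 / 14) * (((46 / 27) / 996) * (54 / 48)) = 23/83664 = 0.00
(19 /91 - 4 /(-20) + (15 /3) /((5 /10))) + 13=10651/455 = 23.41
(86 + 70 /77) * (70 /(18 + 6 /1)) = 8365/33 = 253.48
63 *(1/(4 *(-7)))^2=9/112 = 0.08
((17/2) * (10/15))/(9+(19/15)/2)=10/17 = 0.59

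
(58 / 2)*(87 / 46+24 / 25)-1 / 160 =1521341/18400 = 82.68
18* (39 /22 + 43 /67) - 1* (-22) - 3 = 46034/737 = 62.46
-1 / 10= -0.10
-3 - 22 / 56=-95/28 = -3.39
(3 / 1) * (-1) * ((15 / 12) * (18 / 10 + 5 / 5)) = -21/2 = -10.50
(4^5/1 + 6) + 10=1040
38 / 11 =3.45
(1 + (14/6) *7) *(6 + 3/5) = 572/5 = 114.40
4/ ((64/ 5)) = 5/16 = 0.31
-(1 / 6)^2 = -1/36 = -0.03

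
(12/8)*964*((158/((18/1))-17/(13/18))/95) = -832414/3705 = -224.67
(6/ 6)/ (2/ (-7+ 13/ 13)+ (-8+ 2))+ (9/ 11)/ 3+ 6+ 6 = 2532/209 = 12.11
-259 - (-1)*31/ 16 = -257.06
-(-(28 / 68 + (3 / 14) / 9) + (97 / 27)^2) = -2163769/173502 = -12.47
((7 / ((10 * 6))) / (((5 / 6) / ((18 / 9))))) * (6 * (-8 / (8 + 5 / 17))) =-1904/1175 = -1.62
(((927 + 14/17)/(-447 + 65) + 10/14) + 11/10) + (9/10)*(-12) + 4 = -842629/113645 = -7.41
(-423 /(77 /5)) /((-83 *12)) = 705/25564 = 0.03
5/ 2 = 2.50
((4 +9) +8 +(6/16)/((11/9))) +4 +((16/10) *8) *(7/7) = 16767/440 = 38.11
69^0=1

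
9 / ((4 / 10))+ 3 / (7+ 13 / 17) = 1007/44 = 22.89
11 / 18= 0.61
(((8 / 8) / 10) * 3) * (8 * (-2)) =-24/5 = -4.80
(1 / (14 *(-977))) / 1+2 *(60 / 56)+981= 1921061/1954 = 983.14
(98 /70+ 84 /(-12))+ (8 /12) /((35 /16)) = -556/105 = -5.30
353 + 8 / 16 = 707/2 = 353.50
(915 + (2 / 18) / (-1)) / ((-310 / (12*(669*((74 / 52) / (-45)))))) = 67938734/90675 = 749.26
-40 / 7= -5.71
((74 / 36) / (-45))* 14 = -259/405 = -0.64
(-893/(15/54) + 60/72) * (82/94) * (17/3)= -67204043/4230 = -15887.48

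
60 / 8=15/2 = 7.50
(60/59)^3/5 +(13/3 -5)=-0.46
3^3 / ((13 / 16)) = 432/13 = 33.23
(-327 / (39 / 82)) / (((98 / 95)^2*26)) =-40332725/1623076 = -24.85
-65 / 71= -0.92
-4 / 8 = -1/2 = -0.50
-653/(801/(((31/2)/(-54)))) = 20243/86508 = 0.23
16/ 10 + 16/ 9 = 152/45 = 3.38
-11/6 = -1.83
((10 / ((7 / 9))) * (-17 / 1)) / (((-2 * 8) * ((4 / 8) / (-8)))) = -1530/7 = -218.57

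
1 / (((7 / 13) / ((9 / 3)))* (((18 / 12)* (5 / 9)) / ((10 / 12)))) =39/7 = 5.57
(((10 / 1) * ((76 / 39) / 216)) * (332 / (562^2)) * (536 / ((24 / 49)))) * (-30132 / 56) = -114640015/2052986 = -55.84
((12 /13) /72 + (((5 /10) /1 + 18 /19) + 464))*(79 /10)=13623787/3705 = 3677.14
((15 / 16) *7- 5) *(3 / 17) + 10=10.28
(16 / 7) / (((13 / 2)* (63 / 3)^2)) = 32/40131 = 0.00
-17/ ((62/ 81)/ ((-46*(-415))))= -13143465/31 = -423982.74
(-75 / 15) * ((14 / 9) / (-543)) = 0.01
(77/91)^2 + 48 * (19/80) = 10238/845 = 12.12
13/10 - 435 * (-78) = 339313/10 = 33931.30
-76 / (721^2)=-76/519841 = 0.00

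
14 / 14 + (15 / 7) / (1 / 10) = 157/7 = 22.43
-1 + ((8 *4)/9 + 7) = 9.56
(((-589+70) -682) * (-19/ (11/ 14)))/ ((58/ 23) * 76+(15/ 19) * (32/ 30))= 69803321/462660 = 150.87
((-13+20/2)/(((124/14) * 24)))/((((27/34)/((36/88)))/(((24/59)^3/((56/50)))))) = -30600/70034239 = 0.00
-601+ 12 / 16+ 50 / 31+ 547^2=37027685/124 = 298610.36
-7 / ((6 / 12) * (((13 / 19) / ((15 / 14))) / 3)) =-855/13 = -65.77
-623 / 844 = -0.74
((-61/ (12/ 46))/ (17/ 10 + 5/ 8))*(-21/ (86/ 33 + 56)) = 1080310/29977 = 36.04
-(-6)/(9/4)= 8/3 = 2.67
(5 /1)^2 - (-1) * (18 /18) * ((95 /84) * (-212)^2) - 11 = 1067714/21 = 50843.52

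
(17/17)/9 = 1/9 = 0.11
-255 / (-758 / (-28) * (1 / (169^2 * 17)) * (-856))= 866683545/162212 = 5342.91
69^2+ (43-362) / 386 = 1837427/386 = 4760.17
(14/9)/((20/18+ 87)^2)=126/628849 = 0.00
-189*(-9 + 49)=-7560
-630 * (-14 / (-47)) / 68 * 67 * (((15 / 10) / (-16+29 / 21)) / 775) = 1861461/76040830 = 0.02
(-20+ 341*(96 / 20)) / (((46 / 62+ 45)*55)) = 125302/194975 = 0.64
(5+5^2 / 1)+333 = 363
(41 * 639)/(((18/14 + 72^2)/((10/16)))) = 101885/32264 = 3.16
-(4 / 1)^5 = -1024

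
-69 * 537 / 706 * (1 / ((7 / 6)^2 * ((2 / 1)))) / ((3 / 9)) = -1000431/17297 = -57.84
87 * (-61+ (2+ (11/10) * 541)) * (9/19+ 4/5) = 56435247/950 = 59405.52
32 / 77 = 0.42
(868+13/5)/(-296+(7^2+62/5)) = -1451/391 = -3.71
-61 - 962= -1023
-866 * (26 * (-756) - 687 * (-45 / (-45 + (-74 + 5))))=327881889/19 = 17256941.53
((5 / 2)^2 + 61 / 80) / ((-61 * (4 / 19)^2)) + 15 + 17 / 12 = 3237877/234240 = 13.82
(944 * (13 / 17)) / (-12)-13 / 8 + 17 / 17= -24799/408 = -60.78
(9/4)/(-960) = -3/1280 = 0.00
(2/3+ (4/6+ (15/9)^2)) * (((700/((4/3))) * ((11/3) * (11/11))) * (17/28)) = 172975/36 = 4804.86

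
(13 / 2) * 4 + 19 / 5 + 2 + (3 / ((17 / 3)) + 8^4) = 350908/85 = 4128.33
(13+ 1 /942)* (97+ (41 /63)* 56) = 14708647/8478 = 1734.92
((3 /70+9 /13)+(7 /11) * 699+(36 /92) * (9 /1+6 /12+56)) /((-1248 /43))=-16.23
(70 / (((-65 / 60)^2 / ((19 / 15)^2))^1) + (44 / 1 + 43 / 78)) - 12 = 650219/5070 = 128.25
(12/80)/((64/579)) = 1737/1280 = 1.36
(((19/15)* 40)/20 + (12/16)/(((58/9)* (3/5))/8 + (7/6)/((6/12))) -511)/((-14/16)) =10306304/17745 = 580.80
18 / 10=9/5 = 1.80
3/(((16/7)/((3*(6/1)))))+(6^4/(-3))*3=-10179/8 = -1272.38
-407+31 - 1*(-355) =-21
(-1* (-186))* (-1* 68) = -12648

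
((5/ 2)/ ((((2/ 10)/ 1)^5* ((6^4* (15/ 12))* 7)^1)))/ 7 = 3125/31752 = 0.10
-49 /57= -0.86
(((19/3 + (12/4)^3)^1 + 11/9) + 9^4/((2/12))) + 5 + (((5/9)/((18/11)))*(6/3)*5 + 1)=3192206/81 = 39409.95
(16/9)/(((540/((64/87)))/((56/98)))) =1024/739935 = 0.00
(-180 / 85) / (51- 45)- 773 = -13147/17 = -773.35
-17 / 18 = -0.94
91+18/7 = 655/7 = 93.57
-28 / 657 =-0.04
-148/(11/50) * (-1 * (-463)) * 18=-61671600/11 = -5606509.09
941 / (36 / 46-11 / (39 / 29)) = -844077/6635 = -127.22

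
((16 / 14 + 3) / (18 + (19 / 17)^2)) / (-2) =-8381/77882 = -0.11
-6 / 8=-3/4 = -0.75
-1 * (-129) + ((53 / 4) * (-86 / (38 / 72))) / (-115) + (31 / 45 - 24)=489514/3933 = 124.46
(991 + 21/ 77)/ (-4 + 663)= 10904/7249 = 1.50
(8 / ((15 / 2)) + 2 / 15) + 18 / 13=2.58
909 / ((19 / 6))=5454/19 = 287.05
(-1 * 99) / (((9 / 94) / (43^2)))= -1911866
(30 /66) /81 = 5/891 = 0.01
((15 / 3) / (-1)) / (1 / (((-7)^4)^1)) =-12005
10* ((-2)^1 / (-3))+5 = 35/3 = 11.67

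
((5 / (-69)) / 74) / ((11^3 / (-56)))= 140/3398043 = 0.00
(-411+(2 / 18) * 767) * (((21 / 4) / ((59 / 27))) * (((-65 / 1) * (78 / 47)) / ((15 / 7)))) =109259514/2773 = 39401.20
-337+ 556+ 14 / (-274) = 29996/137 = 218.95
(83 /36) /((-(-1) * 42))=83/1512 = 0.05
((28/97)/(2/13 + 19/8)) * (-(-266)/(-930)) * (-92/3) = 35631232/35587845 = 1.00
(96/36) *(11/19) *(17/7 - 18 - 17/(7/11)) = -26048/399 = -65.28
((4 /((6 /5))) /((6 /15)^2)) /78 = 125/468 = 0.27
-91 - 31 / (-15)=-88.93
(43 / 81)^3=79507/531441 = 0.15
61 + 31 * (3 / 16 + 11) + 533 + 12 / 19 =941.44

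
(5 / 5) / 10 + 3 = 31/10 = 3.10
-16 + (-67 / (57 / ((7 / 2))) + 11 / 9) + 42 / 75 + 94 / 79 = -11578523/675450 = -17.14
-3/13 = -0.23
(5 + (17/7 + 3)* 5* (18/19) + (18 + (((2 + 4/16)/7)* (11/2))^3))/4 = 9525307/702464 = 13.56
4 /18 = 2/9 = 0.22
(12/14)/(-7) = -6/49 = -0.12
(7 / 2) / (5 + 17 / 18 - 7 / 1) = -63/19 = -3.32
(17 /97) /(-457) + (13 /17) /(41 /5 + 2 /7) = 20083862/223817121 = 0.09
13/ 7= 1.86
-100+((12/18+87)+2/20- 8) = -607/30 = -20.23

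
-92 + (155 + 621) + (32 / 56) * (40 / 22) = 52748/77 = 685.04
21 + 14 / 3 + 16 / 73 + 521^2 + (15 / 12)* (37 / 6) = 158541163/584 = 271474.59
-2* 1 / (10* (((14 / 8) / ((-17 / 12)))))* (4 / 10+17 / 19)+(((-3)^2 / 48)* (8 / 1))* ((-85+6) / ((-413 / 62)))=3530948/196175 = 18.00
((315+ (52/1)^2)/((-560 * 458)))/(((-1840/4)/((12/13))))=9057/383437600 = 0.00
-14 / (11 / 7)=-98/11 = -8.91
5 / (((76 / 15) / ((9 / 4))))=675/304 = 2.22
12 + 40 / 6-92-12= -256/3 = -85.33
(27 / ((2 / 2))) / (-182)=-27/182 = -0.15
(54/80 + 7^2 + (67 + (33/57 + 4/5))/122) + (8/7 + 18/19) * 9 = 22407299/324520 = 69.05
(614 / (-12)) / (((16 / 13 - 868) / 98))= 195559/33804 = 5.79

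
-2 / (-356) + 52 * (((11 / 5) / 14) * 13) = 661839/6230 = 106.23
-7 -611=-618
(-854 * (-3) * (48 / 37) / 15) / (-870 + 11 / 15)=-0.25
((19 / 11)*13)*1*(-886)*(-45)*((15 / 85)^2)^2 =797679090/918731 = 868.24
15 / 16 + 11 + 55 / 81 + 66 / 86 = 745861/55728 = 13.38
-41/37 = -1.11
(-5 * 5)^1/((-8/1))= 25/8 = 3.12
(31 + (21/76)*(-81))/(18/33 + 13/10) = 36025/7714 = 4.67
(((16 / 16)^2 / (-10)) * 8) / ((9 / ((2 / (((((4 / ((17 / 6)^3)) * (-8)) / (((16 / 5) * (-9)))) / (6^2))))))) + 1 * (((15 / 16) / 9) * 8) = -6509/50 = -130.18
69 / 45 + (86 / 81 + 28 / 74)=44557/14985 = 2.97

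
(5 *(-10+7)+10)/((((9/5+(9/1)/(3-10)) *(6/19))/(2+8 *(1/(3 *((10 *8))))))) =-40565/648 = -62.60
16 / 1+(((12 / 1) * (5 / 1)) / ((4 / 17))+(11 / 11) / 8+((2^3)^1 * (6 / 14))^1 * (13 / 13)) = 15375/56 = 274.55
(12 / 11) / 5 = 12/55 = 0.22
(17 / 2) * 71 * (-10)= -6035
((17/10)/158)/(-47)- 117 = -8688437/74260 = -117.00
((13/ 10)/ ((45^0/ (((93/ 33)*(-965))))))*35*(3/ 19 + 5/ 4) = -291282355/1672 = -174211.93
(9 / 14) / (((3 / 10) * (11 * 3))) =5/77 = 0.06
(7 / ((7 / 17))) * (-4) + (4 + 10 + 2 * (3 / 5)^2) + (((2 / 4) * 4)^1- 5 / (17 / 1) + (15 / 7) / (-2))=-313241/5950 = -52.65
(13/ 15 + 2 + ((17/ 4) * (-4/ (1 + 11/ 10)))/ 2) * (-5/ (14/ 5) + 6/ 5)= 2542/3675 = 0.69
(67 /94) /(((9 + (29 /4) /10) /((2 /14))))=1340/127981 = 0.01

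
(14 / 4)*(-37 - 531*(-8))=29477/2 = 14738.50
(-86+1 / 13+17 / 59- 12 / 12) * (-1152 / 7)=76549248/5369 = 14257.64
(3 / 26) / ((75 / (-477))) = -477/650 = -0.73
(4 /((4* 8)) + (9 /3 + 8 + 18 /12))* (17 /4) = 1717/32 = 53.66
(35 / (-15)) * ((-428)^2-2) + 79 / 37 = -427422.53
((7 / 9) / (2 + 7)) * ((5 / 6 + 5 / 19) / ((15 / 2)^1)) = 175/13851 = 0.01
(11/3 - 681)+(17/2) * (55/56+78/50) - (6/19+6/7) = -104840929/159600 = -656.90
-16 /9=-1.78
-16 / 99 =-0.16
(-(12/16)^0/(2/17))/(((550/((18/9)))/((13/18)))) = -221/9900 = -0.02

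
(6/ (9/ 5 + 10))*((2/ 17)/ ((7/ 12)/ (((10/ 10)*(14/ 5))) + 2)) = 1440/53159 = 0.03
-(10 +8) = -18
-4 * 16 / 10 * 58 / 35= -1856/175 = -10.61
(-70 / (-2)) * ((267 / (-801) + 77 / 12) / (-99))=-2.15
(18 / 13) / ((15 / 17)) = 102/65 = 1.57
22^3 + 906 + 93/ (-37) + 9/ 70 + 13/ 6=44886442/3885 = 11553.78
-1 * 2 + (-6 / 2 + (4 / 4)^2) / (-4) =-3/2 = -1.50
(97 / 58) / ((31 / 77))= 7469/1798 = 4.15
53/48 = 1.10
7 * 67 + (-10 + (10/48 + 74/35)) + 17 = 401791/840 = 478.32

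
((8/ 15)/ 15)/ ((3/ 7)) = 56/675 = 0.08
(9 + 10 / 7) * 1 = 73/7 = 10.43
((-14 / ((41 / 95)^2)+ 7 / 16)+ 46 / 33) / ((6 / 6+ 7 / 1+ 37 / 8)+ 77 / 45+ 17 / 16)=-976309095/205009717 = -4.76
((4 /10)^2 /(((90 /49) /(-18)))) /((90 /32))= -3136/5625 = -0.56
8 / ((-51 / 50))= -400/51 = -7.84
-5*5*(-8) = 200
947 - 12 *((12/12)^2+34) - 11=516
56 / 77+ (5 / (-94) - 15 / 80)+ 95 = 789865/8272 = 95.49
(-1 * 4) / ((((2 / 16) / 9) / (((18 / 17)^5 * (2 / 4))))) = -272097792/1419857 = -191.64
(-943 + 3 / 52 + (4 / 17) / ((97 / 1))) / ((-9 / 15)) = 404276045/257244 = 1571.57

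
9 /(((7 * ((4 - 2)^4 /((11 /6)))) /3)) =99/224 = 0.44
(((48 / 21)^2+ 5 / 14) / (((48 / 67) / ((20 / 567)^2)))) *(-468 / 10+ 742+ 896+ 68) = 760100260/47258883 = 16.08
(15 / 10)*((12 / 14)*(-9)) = -81/7 = -11.57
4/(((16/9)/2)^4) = 6561/1024 = 6.41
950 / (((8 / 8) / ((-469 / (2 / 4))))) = -891100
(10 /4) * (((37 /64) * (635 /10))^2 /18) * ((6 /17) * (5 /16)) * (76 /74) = 283467175/13369344 = 21.20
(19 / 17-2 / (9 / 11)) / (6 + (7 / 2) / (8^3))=-207872/941103 = -0.22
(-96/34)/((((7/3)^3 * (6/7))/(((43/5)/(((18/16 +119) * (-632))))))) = 9288/316202635 = 0.00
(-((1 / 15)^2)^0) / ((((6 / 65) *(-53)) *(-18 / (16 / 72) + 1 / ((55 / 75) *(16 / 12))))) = -1430/559521 = 0.00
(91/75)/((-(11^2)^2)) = -91/1098075 = 0.00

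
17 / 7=2.43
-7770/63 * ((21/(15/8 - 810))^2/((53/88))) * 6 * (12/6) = -1.66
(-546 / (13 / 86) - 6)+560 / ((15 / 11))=-9622/3 = -3207.33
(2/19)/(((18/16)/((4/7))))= 64/1197 = 0.05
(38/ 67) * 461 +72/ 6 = 18322/67 = 273.46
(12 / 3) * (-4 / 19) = -16/19 = -0.84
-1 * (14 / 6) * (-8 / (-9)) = -56/27 = -2.07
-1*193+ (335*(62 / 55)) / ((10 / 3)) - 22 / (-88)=-17481/220 = -79.46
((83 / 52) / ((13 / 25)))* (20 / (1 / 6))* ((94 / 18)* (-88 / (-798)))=42911000/202293 = 212.12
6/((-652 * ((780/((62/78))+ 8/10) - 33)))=-465/47957534 = 0.00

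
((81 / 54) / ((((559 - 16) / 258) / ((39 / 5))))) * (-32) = -160992/905 = -177.89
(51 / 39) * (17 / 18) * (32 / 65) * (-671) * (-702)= 18616224/65 = 286403.45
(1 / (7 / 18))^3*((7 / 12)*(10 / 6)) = 810/49 = 16.53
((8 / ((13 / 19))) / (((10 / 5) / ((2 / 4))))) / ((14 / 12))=228/91 = 2.51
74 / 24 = 37/12 = 3.08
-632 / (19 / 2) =-1264/19 = -66.53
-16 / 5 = -3.20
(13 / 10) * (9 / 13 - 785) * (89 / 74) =-226861/185 = -1226.28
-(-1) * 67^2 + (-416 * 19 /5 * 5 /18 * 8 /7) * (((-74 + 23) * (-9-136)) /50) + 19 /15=-69732.06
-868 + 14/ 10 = -4333/5 = -866.60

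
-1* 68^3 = -314432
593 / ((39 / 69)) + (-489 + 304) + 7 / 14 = 22481/26 = 864.65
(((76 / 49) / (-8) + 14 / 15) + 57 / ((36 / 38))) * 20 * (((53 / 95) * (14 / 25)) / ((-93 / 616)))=-185589888/73625 = -2520.75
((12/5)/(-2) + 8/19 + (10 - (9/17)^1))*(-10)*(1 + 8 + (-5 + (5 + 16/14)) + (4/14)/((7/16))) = -14851146/15827 = -938.34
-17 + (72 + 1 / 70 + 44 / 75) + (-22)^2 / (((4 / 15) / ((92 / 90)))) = 668827/350 = 1910.93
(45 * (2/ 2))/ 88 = 45/88 = 0.51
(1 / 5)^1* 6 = 6/5 = 1.20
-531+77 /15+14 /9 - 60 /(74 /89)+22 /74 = -992633/1665 = -596.18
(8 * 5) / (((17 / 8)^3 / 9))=184320/4913 = 37.52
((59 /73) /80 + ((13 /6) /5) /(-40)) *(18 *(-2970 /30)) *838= 1091.01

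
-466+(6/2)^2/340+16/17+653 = 63909/340 = 187.97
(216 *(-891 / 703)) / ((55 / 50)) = -248.88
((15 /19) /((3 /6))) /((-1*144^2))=-5/65664 = 0.00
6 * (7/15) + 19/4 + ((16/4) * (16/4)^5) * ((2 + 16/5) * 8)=170401.15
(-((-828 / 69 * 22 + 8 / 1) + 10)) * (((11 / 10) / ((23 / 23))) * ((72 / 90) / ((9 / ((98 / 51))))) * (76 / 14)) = 250.91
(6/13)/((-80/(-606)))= 3.50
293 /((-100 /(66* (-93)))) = 899217/50 = 17984.34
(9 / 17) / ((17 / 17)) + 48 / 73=1.19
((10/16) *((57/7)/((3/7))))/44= 0.27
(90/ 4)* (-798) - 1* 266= -18221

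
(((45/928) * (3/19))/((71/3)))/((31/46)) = 9315/19404016 = 0.00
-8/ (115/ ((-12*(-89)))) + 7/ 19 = -161531/2185 = -73.93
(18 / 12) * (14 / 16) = 21/16 = 1.31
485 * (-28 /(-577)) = 13580/577 = 23.54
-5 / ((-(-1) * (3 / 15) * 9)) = -25/9 = -2.78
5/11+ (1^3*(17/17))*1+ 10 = 126/11 = 11.45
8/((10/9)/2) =72/5 = 14.40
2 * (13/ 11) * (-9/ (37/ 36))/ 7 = -8424/2849 = -2.96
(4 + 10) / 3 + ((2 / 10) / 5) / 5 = 1753/375 = 4.67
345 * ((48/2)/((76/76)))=8280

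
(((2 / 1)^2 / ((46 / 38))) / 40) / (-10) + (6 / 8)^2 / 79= -829/726800 = 0.00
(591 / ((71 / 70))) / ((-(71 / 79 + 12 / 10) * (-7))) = 2334450/58859 = 39.66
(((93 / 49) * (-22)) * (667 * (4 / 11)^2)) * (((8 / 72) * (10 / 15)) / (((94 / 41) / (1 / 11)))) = -27128224/2507967 = -10.82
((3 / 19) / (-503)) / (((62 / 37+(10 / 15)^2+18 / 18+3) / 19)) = -999/1025114 = 0.00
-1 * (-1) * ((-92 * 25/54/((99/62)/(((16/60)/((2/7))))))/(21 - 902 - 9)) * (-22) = -39928/64881 = -0.62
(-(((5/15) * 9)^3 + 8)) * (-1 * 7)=245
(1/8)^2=1/64 = 0.02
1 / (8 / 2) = 1/4 = 0.25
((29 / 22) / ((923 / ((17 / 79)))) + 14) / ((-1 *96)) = -22458929/154000704 = -0.15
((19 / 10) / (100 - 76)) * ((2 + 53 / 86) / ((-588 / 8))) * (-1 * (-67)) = -6365/33712 = -0.19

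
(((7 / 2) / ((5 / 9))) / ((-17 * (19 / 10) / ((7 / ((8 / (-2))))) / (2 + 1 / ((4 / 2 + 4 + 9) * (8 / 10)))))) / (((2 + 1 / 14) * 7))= 3675/74936 = 0.05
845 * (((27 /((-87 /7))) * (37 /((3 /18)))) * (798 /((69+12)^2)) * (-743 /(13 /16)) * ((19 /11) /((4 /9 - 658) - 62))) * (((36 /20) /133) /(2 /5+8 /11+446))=-237659695/72163687 = -3.29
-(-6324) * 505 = 3193620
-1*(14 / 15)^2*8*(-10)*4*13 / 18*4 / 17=326144/6885 = 47.37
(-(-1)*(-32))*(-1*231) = 7392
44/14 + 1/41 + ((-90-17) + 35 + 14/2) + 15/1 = -13441/287 = -46.83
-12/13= -0.92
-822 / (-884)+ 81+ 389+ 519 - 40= 419869/442 = 949.93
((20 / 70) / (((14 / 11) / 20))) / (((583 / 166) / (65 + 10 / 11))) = 2407000/28567 = 84.26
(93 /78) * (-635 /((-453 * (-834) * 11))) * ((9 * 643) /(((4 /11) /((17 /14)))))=-215176735/61119968 = -3.52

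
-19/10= -1.90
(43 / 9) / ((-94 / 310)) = -6665/423 = -15.76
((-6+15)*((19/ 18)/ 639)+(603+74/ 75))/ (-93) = -6.49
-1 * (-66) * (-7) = -462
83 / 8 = 10.38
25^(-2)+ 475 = 296876/625 = 475.00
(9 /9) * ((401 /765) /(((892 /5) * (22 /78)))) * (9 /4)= 0.02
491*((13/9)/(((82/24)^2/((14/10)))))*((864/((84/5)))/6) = 1225536/1681 = 729.05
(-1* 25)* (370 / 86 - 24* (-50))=-1294625/43 = -30107.56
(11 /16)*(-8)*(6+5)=-60.50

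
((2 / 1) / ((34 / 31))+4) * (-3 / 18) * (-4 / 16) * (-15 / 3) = -165/136 = -1.21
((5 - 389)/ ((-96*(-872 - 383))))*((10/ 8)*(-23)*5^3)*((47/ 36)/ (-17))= -135125/153612 = -0.88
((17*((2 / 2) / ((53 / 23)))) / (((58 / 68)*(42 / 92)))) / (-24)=-152881/193662 = -0.79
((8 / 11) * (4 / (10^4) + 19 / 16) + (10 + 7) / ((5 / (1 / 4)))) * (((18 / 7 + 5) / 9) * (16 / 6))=555122/144375 = 3.85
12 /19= 0.63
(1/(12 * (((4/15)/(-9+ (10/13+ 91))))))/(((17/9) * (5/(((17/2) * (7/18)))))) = 1883/208 = 9.05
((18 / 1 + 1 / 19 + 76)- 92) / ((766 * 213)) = 13/1033334 = 0.00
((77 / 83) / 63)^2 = 121/558009 = 0.00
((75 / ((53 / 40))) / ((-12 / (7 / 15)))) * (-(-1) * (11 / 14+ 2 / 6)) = -1175/477 = -2.46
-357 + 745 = 388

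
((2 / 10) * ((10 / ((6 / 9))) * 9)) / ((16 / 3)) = 81/16 = 5.06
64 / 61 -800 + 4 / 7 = -340908/427 = -798.38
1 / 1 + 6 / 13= 19/13 = 1.46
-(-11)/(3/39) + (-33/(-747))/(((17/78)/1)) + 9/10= 2033289/14110 = 144.10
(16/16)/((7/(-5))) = -5/7 = -0.71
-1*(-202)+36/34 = 3452/17 = 203.06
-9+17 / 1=8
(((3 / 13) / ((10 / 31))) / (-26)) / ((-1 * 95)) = 93/321100 = 0.00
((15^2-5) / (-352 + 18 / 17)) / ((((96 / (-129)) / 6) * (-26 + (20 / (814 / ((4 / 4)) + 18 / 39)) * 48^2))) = 29024355/175591312 = 0.17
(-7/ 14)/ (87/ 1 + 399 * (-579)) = 1/461868 = 0.00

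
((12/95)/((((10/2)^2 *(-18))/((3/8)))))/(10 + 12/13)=-13/1349000 = 0.00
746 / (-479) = -746/479 = -1.56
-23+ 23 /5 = -92/5 = -18.40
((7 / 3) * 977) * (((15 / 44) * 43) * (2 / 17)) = 1470385/374 = 3931.51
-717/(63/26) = -6214/21 = -295.90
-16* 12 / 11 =-192/11 = -17.45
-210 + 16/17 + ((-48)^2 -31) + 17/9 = 316072/153 = 2065.83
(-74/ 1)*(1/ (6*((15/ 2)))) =-74/45 = -1.64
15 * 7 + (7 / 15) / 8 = 12607/120 = 105.06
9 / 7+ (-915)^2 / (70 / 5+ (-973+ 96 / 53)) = -310153896/355117 = -873.39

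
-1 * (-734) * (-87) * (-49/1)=3129042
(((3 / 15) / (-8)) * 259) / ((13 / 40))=-259/13 = -19.92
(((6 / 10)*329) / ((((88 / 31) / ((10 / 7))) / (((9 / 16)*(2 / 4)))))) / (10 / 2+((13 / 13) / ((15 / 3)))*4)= 196695/40832 = 4.82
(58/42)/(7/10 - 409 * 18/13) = -3770/1544109 = 0.00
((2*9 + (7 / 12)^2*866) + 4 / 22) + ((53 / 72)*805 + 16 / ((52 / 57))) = 922.97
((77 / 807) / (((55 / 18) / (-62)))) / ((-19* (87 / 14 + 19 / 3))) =3528/434435 = 0.01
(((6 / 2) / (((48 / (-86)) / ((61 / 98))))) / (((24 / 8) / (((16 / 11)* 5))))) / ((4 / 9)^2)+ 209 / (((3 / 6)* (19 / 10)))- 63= 999863/8624 = 115.94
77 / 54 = 1.43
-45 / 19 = -2.37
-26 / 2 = -13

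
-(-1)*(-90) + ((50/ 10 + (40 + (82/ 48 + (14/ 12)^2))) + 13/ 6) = -2863/72 = -39.76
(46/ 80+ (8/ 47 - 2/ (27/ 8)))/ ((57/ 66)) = 85217/482220 = 0.18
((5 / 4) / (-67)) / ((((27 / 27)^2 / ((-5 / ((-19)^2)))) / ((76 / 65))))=5/16549 = 0.00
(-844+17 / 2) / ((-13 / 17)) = 28407/26 = 1092.58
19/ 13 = 1.46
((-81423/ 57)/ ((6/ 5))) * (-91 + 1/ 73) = 150225435/1387 = 108309.61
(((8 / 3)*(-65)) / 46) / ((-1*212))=65/3657 = 0.02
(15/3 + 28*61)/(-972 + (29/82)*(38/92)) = -6461436/3665833 = -1.76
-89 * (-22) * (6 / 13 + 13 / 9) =436634/117 = 3731.91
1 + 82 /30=56/15 = 3.73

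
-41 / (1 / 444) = -18204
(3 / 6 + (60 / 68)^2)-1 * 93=-53015/578 = -91.72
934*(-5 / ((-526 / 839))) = 1959065/263 = 7448.92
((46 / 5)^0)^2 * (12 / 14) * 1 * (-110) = -660/7 = -94.29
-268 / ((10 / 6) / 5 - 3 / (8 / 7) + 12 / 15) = 32160/179 = 179.66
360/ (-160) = -9/4 = -2.25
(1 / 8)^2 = 1/64 = 0.02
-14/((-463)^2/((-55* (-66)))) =-0.24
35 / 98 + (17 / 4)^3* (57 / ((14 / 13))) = 3640853/896 = 4063.45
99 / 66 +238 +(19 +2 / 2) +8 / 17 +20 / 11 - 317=-55.21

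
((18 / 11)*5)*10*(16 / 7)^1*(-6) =-86400/77 = -1122.08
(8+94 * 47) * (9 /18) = 2213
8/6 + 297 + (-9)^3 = -1292/3 = -430.67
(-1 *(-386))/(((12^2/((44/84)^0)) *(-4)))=-193/288 = -0.67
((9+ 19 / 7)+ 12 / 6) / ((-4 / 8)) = -192/7 = -27.43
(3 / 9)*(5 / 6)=5/18 = 0.28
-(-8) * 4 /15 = 32/15 = 2.13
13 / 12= 1.08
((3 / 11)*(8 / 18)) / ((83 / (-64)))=-256/2739 = -0.09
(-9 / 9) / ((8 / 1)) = -1/8 = -0.12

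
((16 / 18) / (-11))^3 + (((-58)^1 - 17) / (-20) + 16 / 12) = 19727365/3881196 = 5.08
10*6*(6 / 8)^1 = 45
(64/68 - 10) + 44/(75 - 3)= -2585/306 = -8.45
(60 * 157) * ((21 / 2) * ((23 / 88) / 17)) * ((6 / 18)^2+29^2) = 478367225/374 = 1279056.75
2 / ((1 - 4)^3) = -2/27 = -0.07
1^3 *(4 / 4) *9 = 9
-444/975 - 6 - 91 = -31673/325 = -97.46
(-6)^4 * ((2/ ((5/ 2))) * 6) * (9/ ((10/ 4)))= 559872/25 = 22394.88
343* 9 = 3087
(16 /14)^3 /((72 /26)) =0.54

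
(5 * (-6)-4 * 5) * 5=-250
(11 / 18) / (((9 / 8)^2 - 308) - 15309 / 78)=-4576/3766491 = 0.00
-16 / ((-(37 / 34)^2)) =18496/1369 = 13.51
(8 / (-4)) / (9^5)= -2/59049 = 0.00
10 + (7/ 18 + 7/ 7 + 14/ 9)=233/18 = 12.94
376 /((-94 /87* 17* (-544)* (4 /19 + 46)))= 1653/2029936 = 0.00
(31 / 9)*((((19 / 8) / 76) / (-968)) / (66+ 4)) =-31/19514880 = 0.00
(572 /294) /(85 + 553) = 13/4263 = 0.00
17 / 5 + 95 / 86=4.50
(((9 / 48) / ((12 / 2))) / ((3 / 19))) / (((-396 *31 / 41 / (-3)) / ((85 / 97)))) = 66215/38104704 = 0.00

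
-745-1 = -746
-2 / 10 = -1/5 = -0.20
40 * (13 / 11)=520/11 = 47.27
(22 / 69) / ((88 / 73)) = 73/276 = 0.26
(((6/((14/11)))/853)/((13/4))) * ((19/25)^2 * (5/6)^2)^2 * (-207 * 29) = -956165177/582172500 = -1.64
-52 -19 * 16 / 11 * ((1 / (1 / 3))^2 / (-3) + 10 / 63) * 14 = 103684/99 = 1047.31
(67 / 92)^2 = 4489/8464 = 0.53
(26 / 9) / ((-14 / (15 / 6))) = -65/126 = -0.52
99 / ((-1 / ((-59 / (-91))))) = -64.19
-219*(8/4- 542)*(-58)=-6859080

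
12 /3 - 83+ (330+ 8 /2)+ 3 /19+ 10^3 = 23848/19 = 1255.16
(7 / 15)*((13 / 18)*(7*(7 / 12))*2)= 4459/1620 = 2.75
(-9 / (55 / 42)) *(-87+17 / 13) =421092/715 = 588.94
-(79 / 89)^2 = -6241/7921 = -0.79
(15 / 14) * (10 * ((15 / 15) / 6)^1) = 1.79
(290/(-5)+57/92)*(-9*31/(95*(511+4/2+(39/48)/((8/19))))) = 47130912/144015535 = 0.33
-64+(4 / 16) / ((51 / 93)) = -4321/68 = -63.54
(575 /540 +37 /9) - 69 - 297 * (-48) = 1532755/108 = 14192.18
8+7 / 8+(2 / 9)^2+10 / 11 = 70093/7128 = 9.83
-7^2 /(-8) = 49/8 = 6.12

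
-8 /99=-0.08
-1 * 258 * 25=-6450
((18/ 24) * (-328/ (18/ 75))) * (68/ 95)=-733.68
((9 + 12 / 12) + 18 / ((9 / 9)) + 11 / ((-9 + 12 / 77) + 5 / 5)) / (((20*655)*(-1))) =-3213/1582480 = 0.00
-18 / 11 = -1.64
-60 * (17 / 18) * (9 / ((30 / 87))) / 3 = -493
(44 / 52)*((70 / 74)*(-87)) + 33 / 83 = -2764212/39923 = -69.24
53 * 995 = 52735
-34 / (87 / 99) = -1122/29 = -38.69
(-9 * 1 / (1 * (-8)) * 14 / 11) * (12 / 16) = 189/176 = 1.07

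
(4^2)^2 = 256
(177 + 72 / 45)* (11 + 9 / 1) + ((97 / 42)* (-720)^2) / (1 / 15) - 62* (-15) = 17963359.14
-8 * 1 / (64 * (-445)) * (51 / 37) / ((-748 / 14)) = -21/2897840 = 0.00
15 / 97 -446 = -43247/97 = -445.85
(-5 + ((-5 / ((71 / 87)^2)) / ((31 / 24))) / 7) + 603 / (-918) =-723823129/111577494 = -6.49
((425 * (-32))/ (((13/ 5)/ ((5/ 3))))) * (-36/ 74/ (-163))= -2040000/78403 = -26.02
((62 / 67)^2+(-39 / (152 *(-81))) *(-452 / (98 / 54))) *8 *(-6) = -13516488/4179259 = -3.23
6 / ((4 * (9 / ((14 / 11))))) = 7/33 = 0.21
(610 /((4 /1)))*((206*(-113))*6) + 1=-21299369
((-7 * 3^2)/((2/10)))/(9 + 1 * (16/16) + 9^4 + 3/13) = -4095/85426 = -0.05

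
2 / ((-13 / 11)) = -22/13 = -1.69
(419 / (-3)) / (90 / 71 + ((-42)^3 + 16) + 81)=29749/15759813 = 0.00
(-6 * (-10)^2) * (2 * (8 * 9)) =-86400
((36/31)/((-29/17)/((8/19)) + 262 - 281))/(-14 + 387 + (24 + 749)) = -272/6187445 = 0.00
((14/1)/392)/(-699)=-1/19572 = 0.00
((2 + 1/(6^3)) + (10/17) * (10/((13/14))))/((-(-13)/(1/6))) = 0.11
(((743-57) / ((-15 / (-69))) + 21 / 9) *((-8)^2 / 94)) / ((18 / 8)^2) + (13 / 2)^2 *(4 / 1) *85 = 844566253/57105 = 14789.71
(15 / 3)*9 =45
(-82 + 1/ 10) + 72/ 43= -34497/430 = -80.23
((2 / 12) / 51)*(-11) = -0.04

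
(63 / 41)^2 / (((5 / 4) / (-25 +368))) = 5445468/8405 = 647.88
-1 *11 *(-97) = 1067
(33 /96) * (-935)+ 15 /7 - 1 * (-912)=132773/224 = 592.74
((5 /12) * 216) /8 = 45/4 = 11.25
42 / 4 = 21/2 = 10.50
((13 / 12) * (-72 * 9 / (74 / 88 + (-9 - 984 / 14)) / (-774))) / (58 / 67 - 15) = 804804/983860081 = 0.00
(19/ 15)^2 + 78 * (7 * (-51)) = -6264989/225 = -27844.40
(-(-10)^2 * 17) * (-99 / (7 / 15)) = 2524500/7 = 360642.86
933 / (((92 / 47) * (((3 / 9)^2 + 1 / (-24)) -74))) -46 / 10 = -6762457/612145 = -11.05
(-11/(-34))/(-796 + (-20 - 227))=-11/35462 = 0.00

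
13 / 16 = 0.81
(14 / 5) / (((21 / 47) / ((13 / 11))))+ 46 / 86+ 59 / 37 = 2503222/262515 = 9.54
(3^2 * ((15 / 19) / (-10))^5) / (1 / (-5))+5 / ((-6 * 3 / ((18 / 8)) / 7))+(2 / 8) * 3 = -287216549/79235168 = -3.62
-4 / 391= -0.01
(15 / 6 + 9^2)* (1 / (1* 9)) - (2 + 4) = 59/18 = 3.28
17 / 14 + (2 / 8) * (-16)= -39/14 = -2.79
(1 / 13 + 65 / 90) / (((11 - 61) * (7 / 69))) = -0.16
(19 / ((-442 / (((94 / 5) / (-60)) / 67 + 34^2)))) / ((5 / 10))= -99.38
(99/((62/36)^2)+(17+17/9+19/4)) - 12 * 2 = 1142243/34596 = 33.02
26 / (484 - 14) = 13/235 = 0.06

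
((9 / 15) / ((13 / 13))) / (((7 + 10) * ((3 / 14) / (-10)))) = -28/17 = -1.65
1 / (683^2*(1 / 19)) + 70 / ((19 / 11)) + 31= 633958912/8863291 = 71.53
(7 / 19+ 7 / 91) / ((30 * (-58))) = -11/42978 = 0.00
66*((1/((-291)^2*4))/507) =11/28622178 = 0.00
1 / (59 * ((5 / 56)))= 56/295 = 0.19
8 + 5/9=77/9 = 8.56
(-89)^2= 7921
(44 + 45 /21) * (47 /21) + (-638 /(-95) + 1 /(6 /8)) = 111.32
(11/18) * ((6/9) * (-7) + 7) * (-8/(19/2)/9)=-0.13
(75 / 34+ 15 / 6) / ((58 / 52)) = 2080/493 = 4.22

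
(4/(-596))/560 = -1/83440 = 0.00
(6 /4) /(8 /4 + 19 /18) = 27/55 = 0.49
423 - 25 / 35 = 2956/7 = 422.29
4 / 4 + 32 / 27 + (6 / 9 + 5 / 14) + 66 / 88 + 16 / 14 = 551/108 = 5.10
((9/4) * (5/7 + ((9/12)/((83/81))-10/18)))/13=1433/9296 = 0.15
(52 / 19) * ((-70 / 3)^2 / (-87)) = -254800/14877 = -17.13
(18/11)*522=9396/11 = 854.18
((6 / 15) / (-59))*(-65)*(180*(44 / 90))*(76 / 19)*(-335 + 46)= -2644928/59 = -44829.29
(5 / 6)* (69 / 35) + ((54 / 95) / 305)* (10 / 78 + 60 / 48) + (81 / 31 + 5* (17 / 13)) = 176502637/16347695 = 10.80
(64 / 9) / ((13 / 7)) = 448/117 = 3.83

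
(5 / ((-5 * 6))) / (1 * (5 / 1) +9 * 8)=-1/462 = 0.00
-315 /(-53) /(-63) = -5/53 = -0.09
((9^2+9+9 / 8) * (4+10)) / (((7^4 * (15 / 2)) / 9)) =2187/3430 = 0.64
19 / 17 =1.12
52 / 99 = 0.53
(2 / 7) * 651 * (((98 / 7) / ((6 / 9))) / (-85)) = -3906/85 = -45.95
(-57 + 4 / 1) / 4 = -53/4 = -13.25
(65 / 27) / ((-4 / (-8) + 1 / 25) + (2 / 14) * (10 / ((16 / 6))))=45500/20331 = 2.24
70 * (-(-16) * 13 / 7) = 2080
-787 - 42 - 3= -832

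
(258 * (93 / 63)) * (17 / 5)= 45322/35 = 1294.91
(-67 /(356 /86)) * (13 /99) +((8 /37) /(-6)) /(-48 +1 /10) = -2.12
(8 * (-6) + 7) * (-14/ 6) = 287/3 = 95.67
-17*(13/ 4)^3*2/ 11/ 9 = -37349/3168 = -11.79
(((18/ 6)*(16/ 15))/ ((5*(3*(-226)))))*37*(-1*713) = 211048/8475 = 24.90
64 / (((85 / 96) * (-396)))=-512/2805 = -0.18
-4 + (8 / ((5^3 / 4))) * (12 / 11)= -5116/1375 = -3.72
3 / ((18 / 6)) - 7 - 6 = -12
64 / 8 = 8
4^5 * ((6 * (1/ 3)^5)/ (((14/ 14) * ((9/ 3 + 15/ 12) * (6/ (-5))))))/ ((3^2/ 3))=-20480/12393 = -1.65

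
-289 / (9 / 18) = -578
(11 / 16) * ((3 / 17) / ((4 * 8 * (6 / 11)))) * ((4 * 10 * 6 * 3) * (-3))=-16335/1088 = -15.01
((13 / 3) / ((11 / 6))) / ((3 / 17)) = 442/33 = 13.39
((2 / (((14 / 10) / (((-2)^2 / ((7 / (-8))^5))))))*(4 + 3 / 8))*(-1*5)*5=20480000/16807 = 1218.54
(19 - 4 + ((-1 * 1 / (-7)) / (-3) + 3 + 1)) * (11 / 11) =398/21 = 18.95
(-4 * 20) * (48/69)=-1280/23 = -55.65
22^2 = 484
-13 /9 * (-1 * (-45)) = -65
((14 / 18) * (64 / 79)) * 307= 137536/711 = 193.44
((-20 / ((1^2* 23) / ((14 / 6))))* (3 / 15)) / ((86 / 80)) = -1120/2967 = -0.38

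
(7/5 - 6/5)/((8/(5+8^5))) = 32773/40 = 819.32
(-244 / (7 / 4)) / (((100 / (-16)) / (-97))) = -378688/175 = -2163.93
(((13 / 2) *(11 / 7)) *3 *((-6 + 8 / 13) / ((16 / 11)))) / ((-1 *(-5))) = -363/16 = -22.69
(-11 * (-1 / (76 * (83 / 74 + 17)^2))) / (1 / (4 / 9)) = 60236/307506051 = 0.00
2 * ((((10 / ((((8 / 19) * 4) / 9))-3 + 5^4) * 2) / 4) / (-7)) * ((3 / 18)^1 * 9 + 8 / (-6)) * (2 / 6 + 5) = -10807/126 = -85.77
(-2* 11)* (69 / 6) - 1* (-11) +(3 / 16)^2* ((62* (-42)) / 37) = -578915/2368 = -244.47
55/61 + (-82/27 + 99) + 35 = 217181/1647 = 131.86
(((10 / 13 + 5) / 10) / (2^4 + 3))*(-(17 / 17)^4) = -15/494 = -0.03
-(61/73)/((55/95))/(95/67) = -4087/4015 = -1.02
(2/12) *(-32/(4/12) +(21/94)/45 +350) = 358147/8460 = 42.33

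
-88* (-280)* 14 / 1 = 344960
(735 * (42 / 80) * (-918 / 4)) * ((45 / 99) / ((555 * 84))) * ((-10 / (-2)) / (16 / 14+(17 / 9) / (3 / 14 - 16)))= -92100645/21828224 = -4.22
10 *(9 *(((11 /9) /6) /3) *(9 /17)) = 55/17 = 3.24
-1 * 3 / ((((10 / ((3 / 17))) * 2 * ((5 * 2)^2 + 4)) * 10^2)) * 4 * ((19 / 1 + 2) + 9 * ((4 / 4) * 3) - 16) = -9/27625 = 0.00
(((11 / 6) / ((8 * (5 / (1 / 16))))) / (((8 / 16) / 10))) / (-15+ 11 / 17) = -187/46848 = 0.00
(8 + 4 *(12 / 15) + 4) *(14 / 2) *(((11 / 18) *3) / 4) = 1463/30 = 48.77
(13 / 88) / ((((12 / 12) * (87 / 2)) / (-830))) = -5395/1914 = -2.82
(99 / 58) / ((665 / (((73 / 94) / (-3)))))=-2409/3625580 = 0.00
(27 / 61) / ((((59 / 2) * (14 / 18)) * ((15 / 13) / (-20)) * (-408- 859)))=8424/31919531 = 0.00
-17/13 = -1.31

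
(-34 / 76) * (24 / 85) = -12/95 = -0.13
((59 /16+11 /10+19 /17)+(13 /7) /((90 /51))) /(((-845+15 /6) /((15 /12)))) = -198707/19249440 = -0.01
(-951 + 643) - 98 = -406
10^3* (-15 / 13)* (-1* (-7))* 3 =-24230.77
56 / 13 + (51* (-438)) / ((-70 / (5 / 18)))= 16917/182 = 92.95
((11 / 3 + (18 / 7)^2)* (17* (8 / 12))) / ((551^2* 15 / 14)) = 102748/286902945 = 0.00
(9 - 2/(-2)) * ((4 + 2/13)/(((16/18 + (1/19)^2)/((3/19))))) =277020/37661 = 7.36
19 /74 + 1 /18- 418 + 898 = 159944/333 = 480.31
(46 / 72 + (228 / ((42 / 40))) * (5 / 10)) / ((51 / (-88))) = -605462/3213 = -188.44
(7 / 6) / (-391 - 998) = -7/8334 = 0.00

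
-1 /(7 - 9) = 1/2 = 0.50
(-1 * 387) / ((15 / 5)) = -129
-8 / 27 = -0.30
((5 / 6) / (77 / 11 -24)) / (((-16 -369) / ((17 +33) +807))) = 857/7854 = 0.11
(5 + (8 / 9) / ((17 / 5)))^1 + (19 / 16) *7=33229/2448 = 13.57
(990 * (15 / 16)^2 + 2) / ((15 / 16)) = 111631/120 = 930.26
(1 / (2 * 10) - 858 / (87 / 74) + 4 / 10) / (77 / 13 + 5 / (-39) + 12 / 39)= -16497741/138040 = -119.51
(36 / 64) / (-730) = -9/11680 = 0.00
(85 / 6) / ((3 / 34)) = 1445/9 = 160.56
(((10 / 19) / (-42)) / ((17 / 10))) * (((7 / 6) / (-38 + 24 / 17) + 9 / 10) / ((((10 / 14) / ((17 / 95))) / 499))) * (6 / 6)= -8083301/10104390 = -0.80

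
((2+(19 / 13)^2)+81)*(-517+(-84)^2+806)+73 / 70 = 569046349/910 = 625325.66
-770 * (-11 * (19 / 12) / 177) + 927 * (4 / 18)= 299237/1062 = 281.77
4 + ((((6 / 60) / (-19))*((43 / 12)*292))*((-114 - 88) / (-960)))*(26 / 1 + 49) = -302447/3648 = -82.91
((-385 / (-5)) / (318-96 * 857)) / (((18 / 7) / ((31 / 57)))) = -16709/84084804 = 0.00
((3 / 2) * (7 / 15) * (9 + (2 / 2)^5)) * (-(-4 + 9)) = -35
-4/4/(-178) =1/178 = 0.01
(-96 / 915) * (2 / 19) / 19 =-64/110105 = 0.00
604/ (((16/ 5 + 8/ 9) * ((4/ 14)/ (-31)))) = -1474515/92 = -16027.34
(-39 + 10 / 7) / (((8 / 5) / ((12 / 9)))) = -1315/42 = -31.31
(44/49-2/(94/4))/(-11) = -1872/25333 = -0.07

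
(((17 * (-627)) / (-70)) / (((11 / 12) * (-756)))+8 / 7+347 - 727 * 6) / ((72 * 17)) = -5900693/1799280 = -3.28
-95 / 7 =-13.57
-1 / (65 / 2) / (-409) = 2/26585 = 0.00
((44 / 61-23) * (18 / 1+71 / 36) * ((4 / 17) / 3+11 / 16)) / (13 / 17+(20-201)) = 67855625/35885568 = 1.89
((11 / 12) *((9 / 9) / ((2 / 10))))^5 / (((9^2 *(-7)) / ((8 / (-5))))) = 100656875/17635968 = 5.71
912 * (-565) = -515280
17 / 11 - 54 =-577/11 = -52.45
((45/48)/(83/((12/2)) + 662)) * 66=297/3244 = 0.09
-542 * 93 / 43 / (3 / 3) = -50406/43 = -1172.23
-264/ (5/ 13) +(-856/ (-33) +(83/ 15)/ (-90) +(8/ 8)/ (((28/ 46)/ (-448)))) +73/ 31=-641804893/460350 = -1394.17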